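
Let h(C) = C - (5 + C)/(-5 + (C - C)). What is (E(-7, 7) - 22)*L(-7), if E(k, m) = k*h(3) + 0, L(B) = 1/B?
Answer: 271/35 ≈ 7.7429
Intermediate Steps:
h(C) = 1 + 6*C/5 (h(C) = C - (5 + C)/(-5 + 0) = C - (5 + C)/(-5) = C - (5 + C)*(-1)/5 = C - (-1 - C/5) = C + (1 + C/5) = 1 + 6*C/5)
E(k, m) = 23*k/5 (E(k, m) = k*(1 + (6/5)*3) + 0 = k*(1 + 18/5) + 0 = k*(23/5) + 0 = 23*k/5 + 0 = 23*k/5)
(E(-7, 7) - 22)*L(-7) = ((23/5)*(-7) - 22)/(-7) = (-161/5 - 22)*(-1/7) = -271/5*(-1/7) = 271/35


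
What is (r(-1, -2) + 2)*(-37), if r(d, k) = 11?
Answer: -481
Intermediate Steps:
(r(-1, -2) + 2)*(-37) = (11 + 2)*(-37) = 13*(-37) = -481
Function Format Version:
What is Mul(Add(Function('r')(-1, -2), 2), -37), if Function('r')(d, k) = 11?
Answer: -481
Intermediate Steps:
Mul(Add(Function('r')(-1, -2), 2), -37) = Mul(Add(11, 2), -37) = Mul(13, -37) = -481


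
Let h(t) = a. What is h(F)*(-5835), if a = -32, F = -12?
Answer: 186720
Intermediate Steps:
h(t) = -32
h(F)*(-5835) = -32*(-5835) = 186720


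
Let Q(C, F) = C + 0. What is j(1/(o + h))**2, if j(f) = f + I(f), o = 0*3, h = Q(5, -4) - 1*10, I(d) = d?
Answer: 4/25 ≈ 0.16000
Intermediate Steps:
Q(C, F) = C
h = -5 (h = 5 - 1*10 = 5 - 10 = -5)
o = 0
j(f) = 2*f (j(f) = f + f = 2*f)
j(1/(o + h))**2 = (2/(0 - 5))**2 = (2/(-5))**2 = (2*(-1/5))**2 = (-2/5)**2 = 4/25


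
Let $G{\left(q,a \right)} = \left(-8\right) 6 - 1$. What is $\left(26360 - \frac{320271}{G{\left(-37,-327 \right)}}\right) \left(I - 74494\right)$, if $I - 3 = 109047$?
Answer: $\frac{7957313788}{7} \approx 1.1368 \cdot 10^{9}$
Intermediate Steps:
$G{\left(q,a \right)} = -49$ ($G{\left(q,a \right)} = -48 - 1 = -49$)
$I = 109050$ ($I = 3 + 109047 = 109050$)
$\left(26360 - \frac{320271}{G{\left(-37,-327 \right)}}\right) \left(I - 74494\right) = \left(26360 - \frac{320271}{-49}\right) \left(109050 - 74494\right) = \left(26360 - - \frac{45753}{7}\right) 34556 = \left(26360 + \frac{45753}{7}\right) 34556 = \frac{230273}{7} \cdot 34556 = \frac{7957313788}{7}$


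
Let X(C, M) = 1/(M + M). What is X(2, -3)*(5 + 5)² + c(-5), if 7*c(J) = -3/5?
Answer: -1759/105 ≈ -16.752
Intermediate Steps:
X(C, M) = 1/(2*M)
c(J) = -3/35 (c(J) = (-3/5)/7 = (-3*⅕)/7 = (⅐)*(-⅗) = -3/35)
X(2, -3)*(5 + 5)² + c(-5) = ((½)/(-3))*(5 + 5)² - 3/35 = ((½)*(-⅓))*10² - 3/35 = -⅙*100 - 3/35 = -50/3 - 3/35 = -1759/105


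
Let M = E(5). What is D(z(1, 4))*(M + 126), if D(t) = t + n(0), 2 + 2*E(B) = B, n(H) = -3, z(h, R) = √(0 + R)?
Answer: -255/2 ≈ -127.50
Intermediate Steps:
z(h, R) = √R
E(B) = -1 + B/2
D(t) = -3 + t (D(t) = t - 3 = -3 + t)
M = 3/2 (M = -1 + (½)*5 = -1 + 5/2 = 3/2 ≈ 1.5000)
D(z(1, 4))*(M + 126) = (-3 + √4)*(3/2 + 126) = (-3 + 2)*(255/2) = -1*255/2 = -255/2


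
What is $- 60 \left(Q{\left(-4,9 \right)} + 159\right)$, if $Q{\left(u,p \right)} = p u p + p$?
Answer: $9360$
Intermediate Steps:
$Q{\left(u,p \right)} = p + u p^{2}$ ($Q{\left(u,p \right)} = u p^{2} + p = p + u p^{2}$)
$- 60 \left(Q{\left(-4,9 \right)} + 159\right) = - 60 \left(9 \left(1 + 9 \left(-4\right)\right) + 159\right) = - 60 \left(9 \left(1 - 36\right) + 159\right) = - 60 \left(9 \left(-35\right) + 159\right) = - 60 \left(-315 + 159\right) = \left(-60\right) \left(-156\right) = 9360$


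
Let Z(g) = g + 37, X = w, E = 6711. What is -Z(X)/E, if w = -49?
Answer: 4/2237 ≈ 0.0017881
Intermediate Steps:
X = -49
Z(g) = 37 + g
-Z(X)/E = -(37 - 49)/6711 = -(-12)/6711 = -1*(-4/2237) = 4/2237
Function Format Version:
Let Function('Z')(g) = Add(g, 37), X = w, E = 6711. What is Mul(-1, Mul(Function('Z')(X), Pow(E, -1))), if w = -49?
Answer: Rational(4, 2237) ≈ 0.0017881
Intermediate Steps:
X = -49
Function('Z')(g) = Add(37, g)
Mul(-1, Mul(Function('Z')(X), Pow(E, -1))) = Mul(-1, Mul(Add(37, -49), Pow(6711, -1))) = Mul(-1, Mul(-12, Rational(1, 6711))) = Mul(-1, Rational(-4, 2237)) = Rational(4, 2237)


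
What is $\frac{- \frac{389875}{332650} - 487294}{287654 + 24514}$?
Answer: $- \frac{6483949559}{4153707408} \approx -1.561$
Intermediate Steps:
$\frac{- \frac{389875}{332650} - 487294}{287654 + 24514} = \frac{\left(-389875\right) \frac{1}{332650} - 487294}{312168} = \left(- \frac{15595}{13306} - 487294\right) \frac{1}{312168} = \left(- \frac{6483949559}{13306}\right) \frac{1}{312168} = - \frac{6483949559}{4153707408}$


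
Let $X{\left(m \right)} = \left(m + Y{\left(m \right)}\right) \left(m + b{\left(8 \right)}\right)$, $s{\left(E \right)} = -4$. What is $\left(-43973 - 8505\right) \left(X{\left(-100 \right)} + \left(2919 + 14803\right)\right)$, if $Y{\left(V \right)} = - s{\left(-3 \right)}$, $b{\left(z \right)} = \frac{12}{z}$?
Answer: $-1426247084$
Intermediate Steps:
$Y{\left(V \right)} = 4$ ($Y{\left(V \right)} = \left(-1\right) \left(-4\right) = 4$)
$X{\left(m \right)} = \left(4 + m\right) \left(\frac{3}{2} + m\right)$ ($X{\left(m \right)} = \left(m + 4\right) \left(m + \frac{12}{8}\right) = \left(4 + m\right) \left(m + 12 \cdot \frac{1}{8}\right) = \left(4 + m\right) \left(m + \frac{3}{2}\right) = \left(4 + m\right) \left(\frac{3}{2} + m\right)$)
$\left(-43973 - 8505\right) \left(X{\left(-100 \right)} + \left(2919 + 14803\right)\right) = \left(-43973 - 8505\right) \left(\left(6 + \left(-100\right)^{2} + \frac{11}{2} \left(-100\right)\right) + \left(2919 + 14803\right)\right) = \left(-43973 - 8505\right) \left(\left(6 + 10000 - 550\right) + 17722\right) = - 52478 \left(9456 + 17722\right) = \left(-52478\right) 27178 = -1426247084$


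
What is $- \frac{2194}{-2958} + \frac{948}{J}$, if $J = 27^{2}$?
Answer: $\frac{244645}{119799} \approx 2.0421$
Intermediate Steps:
$J = 729$
$- \frac{2194}{-2958} + \frac{948}{J} = - \frac{2194}{-2958} + \frac{948}{729} = \left(-2194\right) \left(- \frac{1}{2958}\right) + 948 \cdot \frac{1}{729} = \frac{1097}{1479} + \frac{316}{243} = \frac{244645}{119799}$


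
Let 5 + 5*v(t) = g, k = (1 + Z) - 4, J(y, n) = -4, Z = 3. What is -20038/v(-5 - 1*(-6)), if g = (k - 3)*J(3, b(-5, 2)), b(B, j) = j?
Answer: -100190/7 ≈ -14313.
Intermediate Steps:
k = 0 (k = (1 + 3) - 4 = 4 - 4 = 0)
g = 12 (g = (0 - 3)*(-4) = -3*(-4) = 12)
v(t) = 7/5 (v(t) = -1 + (⅕)*12 = -1 + 12/5 = 7/5)
-20038/v(-5 - 1*(-6)) = -20038/7/5 = -20038*5/7 = -466*215/7 = -100190/7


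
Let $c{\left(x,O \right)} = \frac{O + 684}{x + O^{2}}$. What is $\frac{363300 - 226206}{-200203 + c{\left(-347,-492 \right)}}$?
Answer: $- \frac{33137950398}{48392468359} \approx -0.68478$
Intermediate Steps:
$c{\left(x,O \right)} = \frac{684 + O}{x + O^{2}}$
$\frac{363300 - 226206}{-200203 + c{\left(-347,-492 \right)}} = \frac{363300 - 226206}{-200203 + \frac{684 - 492}{-347 + \left(-492\right)^{2}}} = \frac{137094}{-200203 + \frac{1}{-347 + 242064} \cdot 192} = \frac{137094}{-200203 + \frac{1}{241717} \cdot 192} = \frac{137094}{-200203 + \frac{192}{241717}} = \frac{137094}{- \frac{48392468359}{241717}} = 137094 \left(- \frac{241717}{48392468359}\right) = - \frac{33137950398}{48392468359}$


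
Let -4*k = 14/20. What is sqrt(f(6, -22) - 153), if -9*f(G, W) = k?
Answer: I*sqrt(550730)/60 ≈ 12.369*I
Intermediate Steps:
k = -7/40 (k = -7/(2*20) = -1/4*7/10 = -7/40 ≈ -0.17500)
f(G, W) = 7/360 (f(G, W) = -1/9*(-7/40) = 7/360)
sqrt(f(6, -22) - 153) = sqrt(7/360 - 153) = sqrt(-55073/360) = I*sqrt(550730)/60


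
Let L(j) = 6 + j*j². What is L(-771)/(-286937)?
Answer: 458314005/286937 ≈ 1597.3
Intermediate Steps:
L(j) = 6 + j³
L(-771)/(-286937) = (6 + (-771)³)/(-286937) = (6 - 458314011)*(-1/286937) = -458314005*(-1/286937) = 458314005/286937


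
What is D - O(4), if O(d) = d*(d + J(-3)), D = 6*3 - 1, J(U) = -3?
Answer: 13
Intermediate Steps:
D = 17 (D = 18 - 1 = 17)
O(d) = d*(-3 + d) (O(d) = d*(d - 3) = d*(-3 + d))
D - O(4) = 17 - 4*(-3 + 4) = 17 - 4 = 13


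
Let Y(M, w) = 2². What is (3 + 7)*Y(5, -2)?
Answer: 40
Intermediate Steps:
Y(M, w) = 4
(3 + 7)*Y(5, -2) = (3 + 7)*4 = 10*4 = 40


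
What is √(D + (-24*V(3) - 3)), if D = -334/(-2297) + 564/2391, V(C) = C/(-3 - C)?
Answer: √31441356110235/1830709 ≈ 3.0629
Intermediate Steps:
D = 698034/1830709 (D = -334*(-1/2297) + 564*(1/2391) = 334/2297 + 188/797 = 698034/1830709 ≈ 0.38129)
√(D + (-24*V(3) - 3)) = √(698034/1830709 + (-(-24)*3/(3 + 3) - 3)) = √(698034/1830709 + (-(-24)*3/6 - 3)) = √(698034/1830709 + (-24*(-½) - 3)) = √(698034/1830709 + (12 - 3)) = √(698034/1830709 + 9) = √(17174415/1830709) = √31441356110235/1830709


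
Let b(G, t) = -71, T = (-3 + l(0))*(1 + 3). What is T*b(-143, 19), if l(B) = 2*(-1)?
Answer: 1420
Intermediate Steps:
l(B) = -2
T = -20 (T = (-3 - 2)*(1 + 3) = -5*4 = -20)
T*b(-143, 19) = -20*(-71) = 1420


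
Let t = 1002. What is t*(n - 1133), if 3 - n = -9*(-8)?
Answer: -1204404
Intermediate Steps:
n = -69 (n = 3 - (-9)*(-8) = 3 - 1*72 = 3 - 72 = -69)
t*(n - 1133) = 1002*(-69 - 1133) = 1002*(-1202) = -1204404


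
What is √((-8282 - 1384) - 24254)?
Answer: 8*I*√530 ≈ 184.17*I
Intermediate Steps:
√((-8282 - 1384) - 24254) = √(-9666 - 24254) = √(-33920) = 8*I*√530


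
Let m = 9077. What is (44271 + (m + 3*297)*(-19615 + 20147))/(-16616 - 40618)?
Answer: -5347247/57234 ≈ -93.428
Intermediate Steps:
(44271 + (m + 3*297)*(-19615 + 20147))/(-16616 - 40618) = (44271 + (9077 + 3*297)*(-19615 + 20147))/(-16616 - 40618) = (44271 + (9077 + 891)*532)/(-57234) = (44271 + 9968*532)*(-1/57234) = (44271 + 5302976)*(-1/57234) = 5347247*(-1/57234) = -5347247/57234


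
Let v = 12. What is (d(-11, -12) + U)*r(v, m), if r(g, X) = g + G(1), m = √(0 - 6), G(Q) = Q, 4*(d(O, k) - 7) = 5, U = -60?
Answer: -2691/4 ≈ -672.75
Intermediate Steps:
d(O, k) = 33/4 (d(O, k) = 7 + (¼)*5 = 7 + 5/4 = 33/4)
m = I*√6 (m = √(-6) = I*√6 ≈ 2.4495*I)
r(g, X) = 1 + g (r(g, X) = g + 1 = 1 + g)
(d(-11, -12) + U)*r(v, m) = (33/4 - 60)*(1 + 12) = -207/4*13 = -2691/4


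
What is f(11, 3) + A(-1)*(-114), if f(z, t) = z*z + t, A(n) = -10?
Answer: 1264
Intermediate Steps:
f(z, t) = t + z² (f(z, t) = z² + t = t + z²)
f(11, 3) + A(-1)*(-114) = (3 + 11²) - 10*(-114) = (3 + 121) + 1140 = 124 + 1140 = 1264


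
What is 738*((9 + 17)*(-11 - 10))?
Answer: -402948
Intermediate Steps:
738*((9 + 17)*(-11 - 10)) = 738*(26*(-21)) = 738*(-546) = -402948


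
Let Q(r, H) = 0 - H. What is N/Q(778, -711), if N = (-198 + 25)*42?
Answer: -2422/237 ≈ -10.219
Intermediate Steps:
Q(r, H) = -H
N = -7266 (N = -173*42 = -7266)
N/Q(778, -711) = -7266/((-1*(-711))) = -7266/711 = -7266*1/711 = -2422/237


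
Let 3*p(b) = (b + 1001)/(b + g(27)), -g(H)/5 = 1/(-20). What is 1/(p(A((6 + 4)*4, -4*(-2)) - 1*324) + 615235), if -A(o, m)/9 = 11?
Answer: 5073/3121084843 ≈ 1.6254e-6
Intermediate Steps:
g(H) = ¼ (g(H) = -5/(-20) = -5*(-1)/20 = -5*(-1/20) = ¼)
A(o, m) = -99 (A(o, m) = -9*11 = -99)
p(b) = (1001 + b)/(3*(¼ + b)) (p(b) = ((b + 1001)/(b + ¼))/3 = ((1001 + b)/(¼ + b))/3 = (1001 + b)/(3*(¼ + b)))
1/(p(A((6 + 4)*4, -4*(-2)) - 1*324) + 615235) = 1/(4*(1001 + (-99 - 1*324))/(3*(1 + 4*(-99 - 1*324))) + 615235) = 1/(4*(1001 + (-99 - 324))/(3*(1 + 4*(-99 - 324))) + 615235) = 1/(4*(1001 - 423)/(3*(1 + 4*(-423))) + 615235) = 1/((4/3)*578/(1 - 1692) + 615235) = 1/((4/3)*578/(-1691) + 615235) = 1/((4/3)*(-1/1691)*578 + 615235) = 1/(-2312/5073 + 615235) = 1/(3121084843/5073) = 5073/3121084843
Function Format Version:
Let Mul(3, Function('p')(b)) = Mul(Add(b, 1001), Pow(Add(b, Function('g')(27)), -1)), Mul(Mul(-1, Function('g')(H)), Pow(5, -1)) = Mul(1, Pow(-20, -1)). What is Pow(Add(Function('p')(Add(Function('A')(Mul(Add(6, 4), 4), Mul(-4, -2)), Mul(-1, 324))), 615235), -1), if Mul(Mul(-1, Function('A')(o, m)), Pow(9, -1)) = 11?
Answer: Rational(5073, 3121084843) ≈ 1.6254e-6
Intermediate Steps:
Function('g')(H) = Rational(1, 4) (Function('g')(H) = Mul(-5, Mul(1, Pow(-20, -1))) = Mul(-5, Mul(1, Rational(-1, 20))) = Mul(-5, Rational(-1, 20)) = Rational(1, 4))
Function('A')(o, m) = -99 (Function('A')(o, m) = Mul(-9, 11) = -99)
Function('p')(b) = Mul(Rational(1, 3), Pow(Add(Rational(1, 4), b), -1), Add(1001, b)) (Function('p')(b) = Mul(Rational(1, 3), Mul(Add(b, 1001), Pow(Add(b, Rational(1, 4)), -1))) = Mul(Rational(1, 3), Mul(Add(1001, b), Pow(Add(Rational(1, 4), b), -1))) = Mul(Rational(1, 3), Mul(Pow(Add(Rational(1, 4), b), -1), Add(1001, b))) = Mul(Rational(1, 3), Pow(Add(Rational(1, 4), b), -1), Add(1001, b)))
Pow(Add(Function('p')(Add(Function('A')(Mul(Add(6, 4), 4), Mul(-4, -2)), Mul(-1, 324))), 615235), -1) = Pow(Add(Mul(Rational(4, 3), Pow(Add(1, Mul(4, Add(-99, Mul(-1, 324)))), -1), Add(1001, Add(-99, Mul(-1, 324)))), 615235), -1) = Pow(Add(Mul(Rational(4, 3), Pow(Add(1, Mul(4, Add(-99, -324))), -1), Add(1001, Add(-99, -324))), 615235), -1) = Pow(Add(Mul(Rational(4, 3), Pow(Add(1, Mul(4, -423)), -1), Add(1001, -423)), 615235), -1) = Pow(Add(Mul(Rational(4, 3), Pow(Add(1, -1692), -1), 578), 615235), -1) = Pow(Add(Mul(Rational(4, 3), Pow(-1691, -1), 578), 615235), -1) = Pow(Add(Mul(Rational(4, 3), Rational(-1, 1691), 578), 615235), -1) = Pow(Add(Rational(-2312, 5073), 615235), -1) = Pow(Rational(3121084843, 5073), -1) = Rational(5073, 3121084843)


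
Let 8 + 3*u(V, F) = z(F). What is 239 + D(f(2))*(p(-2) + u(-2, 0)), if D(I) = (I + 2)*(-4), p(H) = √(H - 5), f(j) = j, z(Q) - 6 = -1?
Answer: 255 - 16*I*√7 ≈ 255.0 - 42.332*I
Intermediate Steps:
z(Q) = 5 (z(Q) = 6 - 1 = 5)
p(H) = √(-5 + H)
u(V, F) = -1 (u(V, F) = -8/3 + (⅓)*5 = -8/3 + 5/3 = -1)
D(I) = -8 - 4*I (D(I) = (2 + I)*(-4) = -8 - 4*I)
239 + D(f(2))*(p(-2) + u(-2, 0)) = 239 + (-8 - 4*2)*(√(-5 - 2) - 1) = 239 + (-8 - 8)*(√(-7) - 1) = 239 - 16*(I*√7 - 1) = 239 - 16*(-1 + I*√7) = 239 + (16 - 16*I*√7) = 255 - 16*I*√7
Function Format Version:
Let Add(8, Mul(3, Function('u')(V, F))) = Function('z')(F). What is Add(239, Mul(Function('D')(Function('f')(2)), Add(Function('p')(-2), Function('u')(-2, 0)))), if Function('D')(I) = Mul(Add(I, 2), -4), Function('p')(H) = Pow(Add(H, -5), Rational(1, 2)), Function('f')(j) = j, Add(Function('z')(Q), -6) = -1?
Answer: Add(255, Mul(-16, I, Pow(7, Rational(1, 2)))) ≈ Add(255.00, Mul(-42.332, I))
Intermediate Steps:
Function('z')(Q) = 5 (Function('z')(Q) = Add(6, -1) = 5)
Function('p')(H) = Pow(Add(-5, H), Rational(1, 2))
Function('u')(V, F) = -1 (Function('u')(V, F) = Add(Rational(-8, 3), Mul(Rational(1, 3), 5)) = Add(Rational(-8, 3), Rational(5, 3)) = -1)
Function('D')(I) = Add(-8, Mul(-4, I)) (Function('D')(I) = Mul(Add(2, I), -4) = Add(-8, Mul(-4, I)))
Add(239, Mul(Function('D')(Function('f')(2)), Add(Function('p')(-2), Function('u')(-2, 0)))) = Add(239, Mul(Add(-8, Mul(-4, 2)), Add(Pow(Add(-5, -2), Rational(1, 2)), -1))) = Add(239, Mul(Add(-8, -8), Add(Pow(-7, Rational(1, 2)), -1))) = Add(239, Mul(-16, Add(Mul(I, Pow(7, Rational(1, 2))), -1))) = Add(239, Mul(-16, Add(-1, Mul(I, Pow(7, Rational(1, 2)))))) = Add(239, Add(16, Mul(-16, I, Pow(7, Rational(1, 2))))) = Add(255, Mul(-16, I, Pow(7, Rational(1, 2))))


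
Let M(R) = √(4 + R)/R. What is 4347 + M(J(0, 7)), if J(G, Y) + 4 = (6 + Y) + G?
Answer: 4347 + √13/9 ≈ 4347.4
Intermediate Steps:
J(G, Y) = 2 + G + Y (J(G, Y) = -4 + ((6 + Y) + G) = -4 + (6 + G + Y) = 2 + G + Y)
M(R) = √(4 + R)/R
4347 + M(J(0, 7)) = 4347 + √(4 + (2 + 0 + 7))/(2 + 0 + 7) = 4347 + √(4 + 9)/9 = 4347 + √13/9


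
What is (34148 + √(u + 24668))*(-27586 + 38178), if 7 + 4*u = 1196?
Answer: 361695616 + 5296*√99861 ≈ 3.6337e+8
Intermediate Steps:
u = 1189/4 (u = -7/4 + (¼)*1196 = -7/4 + 299 = 1189/4 ≈ 297.25)
(34148 + √(u + 24668))*(-27586 + 38178) = (34148 + √(1189/4 + 24668))*(-27586 + 38178) = (34148 + √(99861/4))*10592 = (34148 + √99861/2)*10592 = 361695616 + 5296*√99861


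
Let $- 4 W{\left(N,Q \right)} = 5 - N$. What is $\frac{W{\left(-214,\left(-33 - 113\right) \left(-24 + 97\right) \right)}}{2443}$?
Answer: $- \frac{219}{9772} \approx -0.022411$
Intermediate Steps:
$W{\left(N,Q \right)} = - \frac{5}{4} + \frac{N}{4}$ ($W{\left(N,Q \right)} = - \frac{5 - N}{4} = - \frac{5}{4} + \frac{N}{4}$)
$\frac{W{\left(-214,\left(-33 - 113\right) \left(-24 + 97\right) \right)}}{2443} = \frac{- \frac{5}{4} + \frac{1}{4} \left(-214\right)}{2443} = \left(- \frac{5}{4} - \frac{107}{2}\right) \frac{1}{2443} = \left(- \frac{219}{4}\right) \frac{1}{2443} = - \frac{219}{9772}$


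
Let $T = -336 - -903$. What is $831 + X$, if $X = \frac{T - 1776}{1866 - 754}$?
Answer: $\frac{922863}{1112} \approx 829.91$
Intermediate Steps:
$T = 567$ ($T = -336 + 903 = 567$)
$X = - \frac{1209}{1112}$ ($X = \frac{567 - 1776}{1866 - 754} = - \frac{1209}{1112} \approx -1.0872$)
$831 + X = 831 - \frac{1209}{1112} = \frac{922863}{1112}$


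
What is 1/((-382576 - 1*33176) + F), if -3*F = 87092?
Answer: -3/1334348 ≈ -2.2483e-6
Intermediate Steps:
F = -87092/3 (F = -⅓*87092 = -87092/3 ≈ -29031.)
1/((-382576 - 1*33176) + F) = 1/((-382576 - 1*33176) - 87092/3) = 1/((-382576 - 33176) - 87092/3) = 1/(-415752 - 87092/3) = 1/(-1334348/3) = -3/1334348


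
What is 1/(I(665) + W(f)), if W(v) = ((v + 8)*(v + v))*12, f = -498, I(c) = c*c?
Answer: 1/6298705 ≈ 1.5876e-7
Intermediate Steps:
I(c) = c²
W(v) = 24*v*(8 + v) (W(v) = ((8 + v)*(2*v))*12 = (2*v*(8 + v))*12 = 24*v*(8 + v))
1/(I(665) + W(f)) = 1/(665² + 24*(-498)*(8 - 498)) = 1/(442225 + 24*(-498)*(-490)) = 1/(442225 + 5856480) = 1/6298705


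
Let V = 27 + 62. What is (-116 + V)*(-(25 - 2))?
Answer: 621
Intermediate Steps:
V = 89
(-116 + V)*(-(25 - 2)) = (-116 + 89)*(-(25 - 2)) = -(-27)*23 = -27*(-23) = 621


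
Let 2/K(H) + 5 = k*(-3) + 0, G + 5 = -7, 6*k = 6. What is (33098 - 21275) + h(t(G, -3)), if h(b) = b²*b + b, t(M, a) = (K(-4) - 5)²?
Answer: 134306025/4096 ≈ 32790.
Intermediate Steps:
k = 1 (k = (⅙)*6 = 1)
G = -12 (G = -5 - 7 = -12)
K(H) = -¼ (K(H) = 2/(-5 + (1*(-3) + 0)) = 2/(-5 + (-3 + 0)) = 2/(-5 - 3) = 2/(-8) = 2*(-⅛) = -¼)
t(M, a) = 441/16 (t(M, a) = (-¼ - 5)² = (-21/4)² = 441/16)
h(b) = b + b³ (h(b) = b³ + b = b + b³)
(33098 - 21275) + h(t(G, -3)) = (33098 - 21275) + (441/16 + (441/16)³) = 11823 + (441/16 + 85766121/4096) = 11823 + 85879017/4096 = 134306025/4096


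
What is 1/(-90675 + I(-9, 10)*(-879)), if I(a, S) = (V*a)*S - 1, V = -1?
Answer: -1/168906 ≈ -5.9205e-6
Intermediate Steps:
I(a, S) = -1 - S*a (I(a, S) = (-a)*S - 1 = -S*a - 1 = -1 - S*a)
1/(-90675 + I(-9, 10)*(-879)) = 1/(-90675 + (-1 - 1*10*(-9))*(-879)) = 1/(-90675 + (-1 + 90)*(-879)) = 1/(-90675 + 89*(-879)) = 1/(-90675 - 78231) = 1/(-168906) = -1/168906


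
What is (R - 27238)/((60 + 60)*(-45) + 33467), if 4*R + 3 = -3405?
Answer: -28090/28067 ≈ -1.0008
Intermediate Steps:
R = -852 (R = -¾ + (¼)*(-3405) = -¾ - 3405/4 = -852)
(R - 27238)/((60 + 60)*(-45) + 33467) = (-852 - 27238)/((60 + 60)*(-45) + 33467) = -28090/(120*(-45) + 33467) = -28090/(-5400 + 33467) = -28090/28067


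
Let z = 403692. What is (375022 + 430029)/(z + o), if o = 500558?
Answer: 805051/904250 ≈ 0.89030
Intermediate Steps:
(375022 + 430029)/(z + o) = (375022 + 430029)/(403692 + 500558) = 805051/904250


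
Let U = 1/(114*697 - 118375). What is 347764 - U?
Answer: 13533931589/38917 ≈ 3.4776e+5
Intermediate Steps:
U = -1/38917 (U = 1/(79458 - 118375) = 1/(-38917) = -1/38917 ≈ -2.5696e-5)
347764 - U = 347764 - 1*(-1/38917) = 347764 + 1/38917 = 13533931589/38917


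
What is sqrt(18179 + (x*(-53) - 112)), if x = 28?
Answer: sqrt(16583) ≈ 128.77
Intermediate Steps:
sqrt(18179 + (x*(-53) - 112)) = sqrt(18179 + (28*(-53) - 112)) = sqrt(18179 + (-1484 - 112)) = sqrt(18179 - 1596) = sqrt(16583)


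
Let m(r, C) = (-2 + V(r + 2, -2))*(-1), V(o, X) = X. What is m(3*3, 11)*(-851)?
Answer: -3404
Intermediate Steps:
m(r, C) = 4 (m(r, C) = (-2 - 2)*(-1) = -4*(-1) = 4)
m(3*3, 11)*(-851) = 4*(-851) = -3404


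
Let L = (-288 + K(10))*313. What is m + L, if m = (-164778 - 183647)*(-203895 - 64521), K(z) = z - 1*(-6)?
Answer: 93522759664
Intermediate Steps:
K(z) = 6 + z (K(z) = z + 6 = 6 + z)
L = -85136 (L = (-288 + (6 + 10))*313 = (-288 + 16)*313 = -272*313 = -85136)
m = 93522844800 (m = -348425*(-268416) = 93522844800)
m + L = 93522844800 - 85136 = 93522759664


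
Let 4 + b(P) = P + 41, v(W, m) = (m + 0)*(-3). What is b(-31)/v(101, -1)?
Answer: 2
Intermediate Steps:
v(W, m) = -3*m (v(W, m) = m*(-3) = -3*m)
b(P) = 37 + P (b(P) = -4 + (P + 41) = -4 + (41 + P) = 37 + P)
b(-31)/v(101, -1) = (37 - 31)/((-3*(-1))) = 6/3 = 6*(1/3) = 2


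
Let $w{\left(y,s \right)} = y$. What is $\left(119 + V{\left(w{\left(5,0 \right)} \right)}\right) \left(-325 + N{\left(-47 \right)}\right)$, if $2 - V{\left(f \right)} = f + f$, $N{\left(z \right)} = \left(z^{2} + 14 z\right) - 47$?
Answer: $130869$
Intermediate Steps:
$N{\left(z \right)} = -47 + z^{2} + 14 z$
$V{\left(f \right)} = 2 - 2 f$ ($V{\left(f \right)} = 2 - \left(f + f\right) = 2 - 2 f$)
$\left(119 + V{\left(w{\left(5,0 \right)} \right)}\right) \left(-325 + N{\left(-47 \right)}\right) = \left(119 + \left(2 - 10\right)\right) \left(-325 + \left(-47 + \left(-47\right)^{2} + 14 \left(-47\right)\right)\right) = \left(119 + \left(2 - 10\right)\right) \left(-325 - -1504\right) = \left(119 - 8\right) \left(-325 + 1504\right) = 111 \cdot 1179 = 130869$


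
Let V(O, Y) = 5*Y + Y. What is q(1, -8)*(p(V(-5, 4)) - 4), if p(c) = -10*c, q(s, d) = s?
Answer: -244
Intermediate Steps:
V(O, Y) = 6*Y
q(1, -8)*(p(V(-5, 4)) - 4) = 1*(-60*4 - 4) = 1*(-10*24 - 4) = 1*(-240 - 4) = 1*(-244) = -244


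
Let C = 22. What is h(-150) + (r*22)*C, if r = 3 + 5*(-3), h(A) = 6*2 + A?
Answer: -5946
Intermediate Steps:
h(A) = 12 + A
r = -12 (r = 3 - 15 = -12)
h(-150) + (r*22)*C = (12 - 150) - 12*22*22 = -138 - 264*22 = -138 - 5808 = -5946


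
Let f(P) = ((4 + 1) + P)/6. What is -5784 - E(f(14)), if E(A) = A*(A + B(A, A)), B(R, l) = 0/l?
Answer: -208585/36 ≈ -5794.0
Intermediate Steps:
B(R, l) = 0
f(P) = ⅚ + P/6 (f(P) = (5 + P)*(⅙) = ⅚ + P/6)
E(A) = A² (E(A) = A*(A + 0) = A*A = A²)
-5784 - E(f(14)) = -5784 - (⅚ + (⅙)*14)² = -5784 - (⅚ + 7/3)² = -5784 - (19/6)² = -5784 - 1*361/36 = -5784 - 361/36 = -208585/36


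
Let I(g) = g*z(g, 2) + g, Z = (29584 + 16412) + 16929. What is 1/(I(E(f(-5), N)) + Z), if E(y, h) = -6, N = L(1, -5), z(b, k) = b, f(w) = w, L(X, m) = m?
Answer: 1/62955 ≈ 1.5884e-5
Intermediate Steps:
N = -5
Z = 62925 (Z = 45996 + 16929 = 62925)
I(g) = g + g² (I(g) = g*g + g = g² + g = g + g²)
1/(I(E(f(-5), N)) + Z) = 1/(-6*(1 - 6) + 62925) = 1/(-6*(-5) + 62925) = 1/(30 + 62925) = 1/62955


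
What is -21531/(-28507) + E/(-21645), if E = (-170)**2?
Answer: -71562761/123406803 ≈ -0.57989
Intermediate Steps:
E = 28900
-21531/(-28507) + E/(-21645) = -21531/(-28507) + 28900/(-21645) = -21531*(-1/28507) + 28900*(-1/21645) = 21531/28507 - 5780/4329 = -71562761/123406803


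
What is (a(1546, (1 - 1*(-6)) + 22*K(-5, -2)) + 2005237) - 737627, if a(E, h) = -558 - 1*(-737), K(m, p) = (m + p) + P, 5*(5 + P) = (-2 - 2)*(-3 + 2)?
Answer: 1267789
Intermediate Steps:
P = -21/5 (P = -5 + ((-2 - 2)*(-3 + 2))/5 = -5 + (-4*(-1))/5 = -5 + (1/5)*4 = -5 + 4/5 = -21/5 ≈ -4.2000)
K(m, p) = -21/5 + m + p (K(m, p) = (m + p) - 21/5 = -21/5 + m + p)
a(E, h) = 179 (a(E, h) = -558 + 737 = 179)
(a(1546, (1 - 1*(-6)) + 22*K(-5, -2)) + 2005237) - 737627 = (179 + 2005237) - 737627 = 2005416 - 737627 = 1267789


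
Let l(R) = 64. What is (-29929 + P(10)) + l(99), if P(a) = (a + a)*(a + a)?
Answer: -29465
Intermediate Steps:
P(a) = 4*a**2 (P(a) = (2*a)*(2*a) = 4*a**2)
(-29929 + P(10)) + l(99) = (-29929 + 4*10**2) + 64 = (-29929 + 4*100) + 64 = (-29929 + 400) + 64 = -29529 + 64 = -29465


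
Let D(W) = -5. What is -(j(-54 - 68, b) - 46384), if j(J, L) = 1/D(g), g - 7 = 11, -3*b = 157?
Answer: 231921/5 ≈ 46384.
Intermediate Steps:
b = -157/3 (b = -⅓*157 = -157/3 ≈ -52.333)
g = 18 (g = 7 + 11 = 18)
j(J, L) = -⅕ (j(J, L) = 1/(-5) = -⅕)
-(j(-54 - 68, b) - 46384) = -(-⅕ - 46384) = -1*(-231921/5) = 231921/5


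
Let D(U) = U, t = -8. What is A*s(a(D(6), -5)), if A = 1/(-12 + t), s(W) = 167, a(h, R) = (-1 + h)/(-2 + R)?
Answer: -167/20 ≈ -8.3500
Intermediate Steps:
a(h, R) = (-1 + h)/(-2 + R)
A = -1/20 (A = 1/(-12 - 8) = 1/(-20) = -1/20 ≈ -0.050000)
A*s(a(D(6), -5)) = -1/20*167 = -167/20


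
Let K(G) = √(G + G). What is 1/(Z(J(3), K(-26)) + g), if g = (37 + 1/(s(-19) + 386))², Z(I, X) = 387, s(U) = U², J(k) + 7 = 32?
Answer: 558009/979919083 ≈ 0.00056944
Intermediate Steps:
J(k) = 25 (J(k) = -7 + 32 = 25)
K(G) = √2*√G (K(G) = √(2*G) = √2*√G)
g = 763969600/558009 (g = (37 + 1/((-19)² + 386))² = (37 + 1/(361 + 386))² = (37 + 1/747)² = (27640/747)² = 763969600/558009 ≈ 1369.1)
1/(Z(J(3), K(-26)) + g) = 1/(387 + 763969600/558009) = 1/(979919083/558009) = 558009/979919083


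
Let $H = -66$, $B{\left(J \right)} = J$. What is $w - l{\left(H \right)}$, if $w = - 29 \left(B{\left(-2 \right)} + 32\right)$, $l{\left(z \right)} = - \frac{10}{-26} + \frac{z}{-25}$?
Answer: $- \frac{283733}{325} \approx -873.02$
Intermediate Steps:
$l{\left(z \right)} = \frac{5}{13} - \frac{z}{25}$ ($l{\left(z \right)} = \left(-10\right) \left(- \frac{1}{26}\right) + z \left(- \frac{1}{25}\right) = \frac{5}{13} - \frac{z}{25}$)
$w = -870$ ($w = - 29 \left(-2 + 32\right) = \left(-29\right) 30 = -870$)
$w - l{\left(H \right)} = -870 - \left(\frac{5}{13} - - \frac{66}{25}\right) = -870 - \left(\frac{5}{13} + \frac{66}{25}\right) = -870 - \frac{983}{325} = - \frac{283733}{325}$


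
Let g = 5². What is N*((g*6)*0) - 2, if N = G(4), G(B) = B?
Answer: -2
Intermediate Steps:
N = 4
g = 25
N*((g*6)*0) - 2 = 4*((25*6)*0) - 2 = 4*(150*0) - 2 = 4*0 - 2 = 0 - 2 = -2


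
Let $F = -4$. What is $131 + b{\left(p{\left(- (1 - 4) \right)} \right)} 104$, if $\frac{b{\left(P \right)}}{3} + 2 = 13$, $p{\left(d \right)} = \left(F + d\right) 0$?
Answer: $3563$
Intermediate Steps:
$p{\left(d \right)} = 0$ ($p{\left(d \right)} = \left(-4 + d\right) 0 = 0$)
$b{\left(P \right)} = 33$ ($b{\left(P \right)} = -6 + 3 \cdot 13 = -6 + 39 = 33$)
$131 + b{\left(p{\left(- (1 - 4) \right)} \right)} 104 = 131 + 33 \cdot 104 = 131 + 3432 = 3563$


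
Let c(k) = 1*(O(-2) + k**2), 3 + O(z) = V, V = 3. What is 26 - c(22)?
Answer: -458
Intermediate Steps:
O(z) = 0 (O(z) = -3 + 3 = 0)
c(k) = k**2 (c(k) = 1*(0 + k**2) = 1*k**2 = k**2)
26 - c(22) = 26 - 1*22**2 = 26 - 1*484 = 26 - 484 = -458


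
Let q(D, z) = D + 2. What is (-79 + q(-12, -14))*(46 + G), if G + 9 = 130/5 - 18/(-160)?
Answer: -449361/80 ≈ -5617.0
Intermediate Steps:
q(D, z) = 2 + D
G = 1369/80 (G = -9 + (130/5 - 18/(-160)) = -9 + (130*(1/5) - 18*(-1/160)) = -9 + (26 + 9/80) = -9 + 2089/80 = 1369/80 ≈ 17.112)
(-79 + q(-12, -14))*(46 + G) = (-79 + (2 - 12))*(46 + 1369/80) = (-79 - 10)*(5049/80) = -89*5049/80 = -449361/80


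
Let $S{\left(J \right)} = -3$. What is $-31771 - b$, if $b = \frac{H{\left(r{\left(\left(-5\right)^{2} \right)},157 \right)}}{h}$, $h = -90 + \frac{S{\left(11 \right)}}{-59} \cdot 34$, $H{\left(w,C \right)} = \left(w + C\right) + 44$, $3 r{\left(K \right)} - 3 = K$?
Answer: $- \frac{496352875}{15624} \approx -31769.0$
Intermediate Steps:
$r{\left(K \right)} = 1 + \frac{K}{3}$
$H{\left(w,C \right)} = 44 + C + w$ ($H{\left(w,C \right)} = \left(C + w\right) + 44 = 44 + C + w$)
$h = - \frac{5208}{59}$ ($h = -90 + - \frac{3}{-59} \cdot 34 = -90 + \left(-3\right) \left(- \frac{1}{59}\right) 34 = -90 + \frac{3}{59} \cdot 34 = -90 + \frac{102}{59} = - \frac{5208}{59} \approx -88.271$)
$b = - \frac{37229}{15624}$ ($b = \frac{44 + 157 + \left(1 + \frac{\left(-5\right)^{2}}{3}\right)}{- \frac{5208}{59}} = \left(44 + 157 + \left(1 + \frac{1}{3} \cdot 25\right)\right) \left(- \frac{59}{5208}\right) = \left(44 + 157 + \left(1 + \frac{25}{3}\right)\right) \left(- \frac{59}{5208}\right) = \left(44 + 157 + \frac{28}{3}\right) \left(- \frac{59}{5208}\right) = \frac{631}{3} \left(- \frac{59}{5208}\right) = - \frac{37229}{15624} \approx -2.3828$)
$-31771 - b = -31771 - - \frac{37229}{15624} = -31771 + \frac{37229}{15624} = - \frac{496352875}{15624}$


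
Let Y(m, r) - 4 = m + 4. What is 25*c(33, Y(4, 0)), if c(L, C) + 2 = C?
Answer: 250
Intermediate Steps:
Y(m, r) = 8 + m (Y(m, r) = 4 + (m + 4) = 4 + (4 + m) = 8 + m)
c(L, C) = -2 + C
25*c(33, Y(4, 0)) = 25*(-2 + (8 + 4)) = 25*(-2 + 12) = 25*10 = 250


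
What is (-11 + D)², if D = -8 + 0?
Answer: 361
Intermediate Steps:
D = -8
(-11 + D)² = (-11 - 8)² = (-19)² = 361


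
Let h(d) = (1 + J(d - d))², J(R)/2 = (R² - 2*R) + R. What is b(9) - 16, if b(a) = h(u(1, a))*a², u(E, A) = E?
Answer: 65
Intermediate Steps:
J(R) = -2*R + 2*R² (J(R) = 2*((R² - 2*R) + R) = 2*(R² - R) = -2*R + 2*R²)
h(d) = 1 (h(d) = (1 + 2*(d - d)*(-1 + (d - d)))² = (1 + 2*0*(-1 + 0))² = (1 + 2*0*(-1))² = (1 + 0)² = 1² = 1)
b(a) = a² (b(a) = 1*a² = a²)
b(9) - 16 = 9² - 16 = 81 - 16 = 65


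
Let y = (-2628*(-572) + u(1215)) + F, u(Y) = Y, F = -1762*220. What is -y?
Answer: -1116791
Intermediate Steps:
F = -387640
y = 1116791 (y = (-2628*(-572) + 1215) - 387640 = (1503216 + 1215) - 387640 = 1504431 - 387640 = 1116791)
-y = -1*1116791 = -1116791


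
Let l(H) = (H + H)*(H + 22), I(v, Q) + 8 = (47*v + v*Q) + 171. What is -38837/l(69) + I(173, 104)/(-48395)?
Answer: -2209616203/607744410 ≈ -3.6358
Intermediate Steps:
I(v, Q) = 163 + 47*v + Q*v (I(v, Q) = -8 + ((47*v + v*Q) + 171) = -8 + ((47*v + Q*v) + 171) = -8 + (171 + 47*v + Q*v) = 163 + 47*v + Q*v)
l(H) = 2*H*(22 + H) (l(H) = (2*H)*(22 + H) = 2*H*(22 + H))
-38837/l(69) + I(173, 104)/(-48395) = -38837*1/(138*(22 + 69)) + (163 + 47*173 + 104*173)/(-48395) = -38837/(2*69*91) + (163 + 8131 + 17992)*(-1/48395) = -38837/12558 + 26286*(-1/48395) = -38837*1/12558 - 26286/48395 = -38837/12558 - 26286/48395 = -2209616203/607744410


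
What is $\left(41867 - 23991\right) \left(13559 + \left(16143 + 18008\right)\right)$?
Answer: $852863960$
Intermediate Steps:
$\left(41867 - 23991\right) \left(13559 + \left(16143 + 18008\right)\right) = 17876 \left(13559 + 34151\right) = 17876 \cdot 47710 = 852863960$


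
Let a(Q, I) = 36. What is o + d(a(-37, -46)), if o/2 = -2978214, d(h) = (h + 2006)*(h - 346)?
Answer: -6589448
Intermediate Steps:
d(h) = (-346 + h)*(2006 + h) (d(h) = (2006 + h)*(-346 + h) = (-346 + h)*(2006 + h))
o = -5956428 (o = 2*(-2978214) = -5956428)
o + d(a(-37, -46)) = -5956428 + (-694076 + 36² + 1660*36) = -5956428 + (-694076 + 1296 + 59760) = -5956428 - 633020 = -6589448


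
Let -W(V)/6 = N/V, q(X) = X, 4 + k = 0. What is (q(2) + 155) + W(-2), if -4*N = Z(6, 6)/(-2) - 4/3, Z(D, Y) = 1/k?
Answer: 5053/32 ≈ 157.91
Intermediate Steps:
k = -4 (k = -4 + 0 = -4)
Z(D, Y) = -1/4 (Z(D, Y) = 1/(-4) = -1/4)
N = 29/96 (N = -(-1/4/(-2) - 4/3)/4 = -(-1/4*(-1/2) - 4*1/3)/4 = -(1/8 - 4/3)/4 = -1/4*(-29/24) = 29/96 ≈ 0.30208)
W(V) = -29/(16*V)
(q(2) + 155) + W(-2) = (2 + 155) - 29/16/(-2) = 157 - 29/16*(-1/2) = 157 + 29/32 = 5053/32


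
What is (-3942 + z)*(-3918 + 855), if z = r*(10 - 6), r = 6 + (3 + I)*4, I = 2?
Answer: 11755794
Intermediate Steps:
r = 26 (r = 6 + (3 + 2)*4 = 6 + 5*4 = 6 + 20 = 26)
z = 104 (z = 26*(10 - 6) = 26*4 = 104)
(-3942 + z)*(-3918 + 855) = (-3942 + 104)*(-3918 + 855) = -3838*(-3063) = 11755794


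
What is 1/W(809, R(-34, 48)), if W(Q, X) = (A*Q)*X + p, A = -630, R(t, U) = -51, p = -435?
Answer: 1/25992735 ≈ 3.8472e-8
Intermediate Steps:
W(Q, X) = -435 - 630*Q*X (W(Q, X) = (-630*Q)*X - 435 = -630*Q*X - 435 = -435 - 630*Q*X)
1/W(809, R(-34, 48)) = 1/(-435 - 630*809*(-51)) = 1/(-435 + 25993170) = 1/25992735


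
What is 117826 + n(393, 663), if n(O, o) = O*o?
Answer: 378385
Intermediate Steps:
117826 + n(393, 663) = 117826 + 393*663 = 117826 + 260559 = 378385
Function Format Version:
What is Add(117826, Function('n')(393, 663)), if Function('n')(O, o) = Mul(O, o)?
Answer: 378385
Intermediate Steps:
Add(117826, Function('n')(393, 663)) = Add(117826, Mul(393, 663)) = Add(117826, 260559) = 378385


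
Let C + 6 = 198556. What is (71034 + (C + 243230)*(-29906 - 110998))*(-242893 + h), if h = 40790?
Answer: 12580608208674858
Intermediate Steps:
C = 198550 (C = -6 + 198556 = 198550)
(71034 + (C + 243230)*(-29906 - 110998))*(-242893 + h) = (71034 + (198550 + 243230)*(-29906 - 110998))*(-242893 + 40790) = (71034 + 441780*(-140904))*(-202103) = (71034 - 62248569120)*(-202103) = -62248498086*(-202103) = 12580608208674858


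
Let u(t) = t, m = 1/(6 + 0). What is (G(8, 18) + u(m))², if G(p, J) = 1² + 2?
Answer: 361/36 ≈ 10.028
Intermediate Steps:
G(p, J) = 3 (G(p, J) = 1 + 2 = 3)
m = ⅙ (m = 1/6 = ⅙ ≈ 0.16667)
(G(8, 18) + u(m))² = (3 + ⅙)² = (19/6)² = 361/36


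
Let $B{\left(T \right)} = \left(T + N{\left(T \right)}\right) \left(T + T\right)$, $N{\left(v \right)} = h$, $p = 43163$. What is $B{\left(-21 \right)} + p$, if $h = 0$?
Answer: $44045$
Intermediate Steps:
$N{\left(v \right)} = 0$
$B{\left(T \right)} = 2 T^{2}$ ($B{\left(T \right)} = \left(T + 0\right) \left(T + T\right) = T 2 T = 2 T^{2}$)
$B{\left(-21 \right)} + p = 2 \left(-21\right)^{2} + 43163 = 2 \cdot 441 + 43163 = 882 + 43163 = 44045$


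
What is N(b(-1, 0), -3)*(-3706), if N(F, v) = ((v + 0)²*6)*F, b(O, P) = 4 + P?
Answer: -800496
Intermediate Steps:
N(F, v) = 6*F*v² (N(F, v) = (v²*6)*F = (6*v²)*F = 6*F*v²)
N(b(-1, 0), -3)*(-3706) = (6*(4 + 0)*(-3)²)*(-3706) = (6*4*9)*(-3706) = 216*(-3706) = -800496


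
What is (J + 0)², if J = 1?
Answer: 1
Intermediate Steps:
(J + 0)² = (1 + 0)² = 1² = 1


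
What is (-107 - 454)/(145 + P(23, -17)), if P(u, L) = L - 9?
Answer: -33/7 ≈ -4.7143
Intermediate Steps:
P(u, L) = -9 + L
(-107 - 454)/(145 + P(23, -17)) = (-107 - 454)/(145 + (-9 - 17)) = -561/(145 - 26) = -561/119 = -561*1/119 = -33/7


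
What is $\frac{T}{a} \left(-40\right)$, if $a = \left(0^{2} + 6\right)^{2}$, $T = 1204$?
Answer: $- \frac{12040}{9} \approx -1337.8$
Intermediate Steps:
$a = 36$ ($a = \left(0 + 6\right)^{2} = 6^{2} = 36$)
$\frac{T}{a} \left(-40\right) = \frac{1204}{36} \left(-40\right) = 1204 \cdot \frac{1}{36} \left(-40\right) = \frac{301}{9} \left(-40\right) = - \frac{12040}{9}$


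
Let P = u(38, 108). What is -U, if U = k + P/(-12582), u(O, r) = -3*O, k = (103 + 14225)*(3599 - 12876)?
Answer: 278735035013/2097 ≈ 1.3292e+8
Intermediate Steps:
k = -132920856 (k = 14328*(-9277) = -132920856)
P = -114 (P = -3*38 = -114)
U = -278735035013/2097 (U = -132920856 - 114/(-12582) = -132920856 - 114*(-1/12582) = -132920856 + 19/2097 = -278735035013/2097 ≈ -1.3292e+8)
-U = -1*(-278735035013/2097) = 278735035013/2097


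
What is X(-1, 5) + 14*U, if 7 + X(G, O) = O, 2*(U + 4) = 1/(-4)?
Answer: -239/4 ≈ -59.750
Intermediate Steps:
U = -33/8 (U = -4 + (½)/(-4) = -4 + (½)*(-¼) = -4 - ⅛ = -33/8 ≈ -4.1250)
X(G, O) = -7 + O
X(-1, 5) + 14*U = (-7 + 5) + 14*(-33/8) = -2 - 231/4 = -239/4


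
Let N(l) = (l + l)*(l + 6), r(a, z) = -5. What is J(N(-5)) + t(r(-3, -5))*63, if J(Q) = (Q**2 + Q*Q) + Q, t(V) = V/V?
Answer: 253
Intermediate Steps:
t(V) = 1
N(l) = 2*l*(6 + l) (N(l) = (2*l)*(6 + l) = 2*l*(6 + l))
J(Q) = Q + 2*Q**2 (J(Q) = (Q**2 + Q**2) + Q = 2*Q**2 + Q = Q + 2*Q**2)
J(N(-5)) + t(r(-3, -5))*63 = (2*(-5)*(6 - 5))*(1 + 2*(2*(-5)*(6 - 5))) + 1*63 = (2*(-5)*1)*(1 + 2*(2*(-5)*1)) + 63 = -10*(1 + 2*(-10)) + 63 = -10*(1 - 20) + 63 = -10*(-19) + 63 = 190 + 63 = 253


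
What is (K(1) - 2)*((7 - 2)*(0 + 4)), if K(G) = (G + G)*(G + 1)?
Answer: 40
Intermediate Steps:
K(G) = 2*G*(1 + G) (K(G) = (2*G)*(1 + G) = 2*G*(1 + G))
(K(1) - 2)*((7 - 2)*(0 + 4)) = (2*1*(1 + 1) - 2)*((7 - 2)*(0 + 4)) = (2*1*2 - 2)*(5*4) = (4 - 2)*20 = 2*20 = 40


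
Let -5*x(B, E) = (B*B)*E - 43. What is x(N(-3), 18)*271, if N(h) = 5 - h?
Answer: -300539/5 ≈ -60108.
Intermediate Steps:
x(B, E) = 43/5 - E*B²/5 (x(B, E) = -((B*B)*E - 43)/5 = -(B²*E - 43)/5 = -(E*B² - 43)/5 = -(-43 + E*B²)/5 = 43/5 - E*B²/5)
x(N(-3), 18)*271 = (43/5 - ⅕*18*(5 - 1*(-3))²)*271 = (43/5 - ⅕*18*(5 + 3)²)*271 = (43/5 - ⅕*18*8²)*271 = (43/5 - ⅕*18*64)*271 = (43/5 - 1152/5)*271 = -1109/5*271 = -300539/5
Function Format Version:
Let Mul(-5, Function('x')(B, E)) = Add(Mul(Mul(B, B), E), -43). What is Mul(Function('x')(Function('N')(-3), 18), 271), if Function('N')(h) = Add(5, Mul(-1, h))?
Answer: Rational(-300539, 5) ≈ -60108.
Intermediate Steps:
Function('x')(B, E) = Add(Rational(43, 5), Mul(Rational(-1, 5), E, Pow(B, 2))) (Function('x')(B, E) = Mul(Rational(-1, 5), Add(Mul(Mul(B, B), E), -43)) = Mul(Rational(-1, 5), Add(Mul(Pow(B, 2), E), -43)) = Mul(Rational(-1, 5), Add(Mul(E, Pow(B, 2)), -43)) = Mul(Rational(-1, 5), Add(-43, Mul(E, Pow(B, 2)))) = Add(Rational(43, 5), Mul(Rational(-1, 5), E, Pow(B, 2))))
Mul(Function('x')(Function('N')(-3), 18), 271) = Mul(Add(Rational(43, 5), Mul(Rational(-1, 5), 18, Pow(Add(5, Mul(-1, -3)), 2))), 271) = Mul(Add(Rational(43, 5), Mul(Rational(-1, 5), 18, Pow(Add(5, 3), 2))), 271) = Mul(Add(Rational(43, 5), Mul(Rational(-1, 5), 18, Pow(8, 2))), 271) = Mul(Add(Rational(43, 5), Mul(Rational(-1, 5), 18, 64)), 271) = Mul(Add(Rational(43, 5), Rational(-1152, 5)), 271) = Mul(Rational(-1109, 5), 271) = Rational(-300539, 5)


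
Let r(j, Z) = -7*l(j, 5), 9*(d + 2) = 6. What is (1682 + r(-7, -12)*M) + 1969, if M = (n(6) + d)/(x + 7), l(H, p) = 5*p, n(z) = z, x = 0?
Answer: 10603/3 ≈ 3534.3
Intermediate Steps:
d = -4/3 (d = -2 + (⅑)*6 = -2 + ⅔ = -4/3 ≈ -1.3333)
M = ⅔ (M = (6 - 4/3)/(0 + 7) = (14/3)/7 = (14/3)*(⅐) = ⅔ ≈ 0.66667)
r(j, Z) = -175 (r(j, Z) = -35*5 = -7*25 = -175)
(1682 + r(-7, -12)*M) + 1969 = (1682 - 175*⅔) + 1969 = (1682 - 350/3) + 1969 = 4696/3 + 1969 = 10603/3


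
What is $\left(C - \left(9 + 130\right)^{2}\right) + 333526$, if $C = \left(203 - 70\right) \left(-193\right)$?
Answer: $288536$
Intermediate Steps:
$C = -25669$ ($C = 133 \left(-193\right) = -25669$)
$\left(C - \left(9 + 130\right)^{2}\right) + 333526 = \left(-25669 - \left(9 + 130\right)^{2}\right) + 333526 = \left(-25669 - 139^{2}\right) + 333526 = \left(-25669 - 19321\right) + 333526 = -44990 + 333526 = 288536$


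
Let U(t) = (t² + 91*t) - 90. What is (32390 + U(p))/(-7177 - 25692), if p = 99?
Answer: -51110/32869 ≈ -1.5550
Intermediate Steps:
U(t) = -90 + t² + 91*t
(32390 + U(p))/(-7177 - 25692) = (32390 + (-90 + 99² + 91*99))/(-7177 - 25692) = (32390 + (-90 + 9801 + 9009))/(-32869) = (32390 + 18720)*(-1/32869) = 51110*(-1/32869) = -51110/32869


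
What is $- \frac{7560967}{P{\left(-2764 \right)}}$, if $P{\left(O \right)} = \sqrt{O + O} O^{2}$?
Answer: $\frac{7560967 i \sqrt{1382}}{21116119744} \approx 0.013311 i$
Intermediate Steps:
$P{\left(O \right)} = \sqrt{2} O^{\frac{5}{2}}$ ($P{\left(O \right)} = \sqrt{2 O} O^{2} = \sqrt{2} \sqrt{O} O^{2} = \sqrt{2} O^{\frac{5}{2}}$)
$- \frac{7560967}{P{\left(-2764 \right)}} = - \frac{7560967}{\sqrt{2} \left(-2764\right)^{\frac{5}{2}}} = - \frac{7560967}{\sqrt{2} \cdot 15279392 i \sqrt{691}} = - \frac{7560967}{15279392 i \sqrt{1382}} = - 7560967 \left(- \frac{i \sqrt{1382}}{21116119744}\right) = \frac{7560967 i \sqrt{1382}}{21116119744}$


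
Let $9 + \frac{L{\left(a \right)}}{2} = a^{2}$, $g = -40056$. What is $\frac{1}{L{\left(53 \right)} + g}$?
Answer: $- \frac{1}{34456} \approx -2.9023 \cdot 10^{-5}$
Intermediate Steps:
$L{\left(a \right)} = -18 + 2 a^{2}$
$\frac{1}{L{\left(53 \right)} + g} = \frac{1}{\left(-18 + 2 \cdot 53^{2}\right) - 40056} = \frac{1}{\left(-18 + 2 \cdot 2809\right) - 40056} = \frac{1}{\left(-18 + 5618\right) - 40056} = \frac{1}{5600 - 40056} = \frac{1}{-34456} = - \frac{1}{34456}$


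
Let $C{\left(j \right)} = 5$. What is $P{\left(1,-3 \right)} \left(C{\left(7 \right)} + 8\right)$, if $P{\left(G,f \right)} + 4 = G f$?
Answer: $-91$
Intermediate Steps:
$P{\left(G,f \right)} = -4 + G f$
$P{\left(1,-3 \right)} \left(C{\left(7 \right)} + 8\right) = \left(-4 + 1 \left(-3\right)\right) \left(5 + 8\right) = \left(-4 - 3\right) 13 = \left(-7\right) 13 = -91$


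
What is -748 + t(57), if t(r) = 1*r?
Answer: -691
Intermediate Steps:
t(r) = r
-748 + t(57) = -748 + 57 = -691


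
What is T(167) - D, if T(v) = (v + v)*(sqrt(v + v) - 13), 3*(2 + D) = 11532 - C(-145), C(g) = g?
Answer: -24697/3 + 334*sqrt(334) ≈ -2128.3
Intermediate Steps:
D = 11671/3 (D = -2 + (11532 - 1*(-145))/3 = -2 + (11532 + 145)/3 = -2 + (1/3)*11677 = -2 + 11677/3 = 11671/3 ≈ 3890.3)
T(v) = 2*v*(-13 + sqrt(2)*sqrt(v)) (T(v) = (2*v)*(sqrt(2*v) - 13) = (2*v)*(sqrt(2)*sqrt(v) - 13) = (2*v)*(-13 + sqrt(2)*sqrt(v)) = 2*v*(-13 + sqrt(2)*sqrt(v)))
T(167) - D = (-26*167 + 2*sqrt(2)*167**(3/2)) - 1*11671/3 = (-4342 + 2*sqrt(2)*(167*sqrt(167))) - 11671/3 = (-4342 + 334*sqrt(334)) - 11671/3 = -24697/3 + 334*sqrt(334)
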